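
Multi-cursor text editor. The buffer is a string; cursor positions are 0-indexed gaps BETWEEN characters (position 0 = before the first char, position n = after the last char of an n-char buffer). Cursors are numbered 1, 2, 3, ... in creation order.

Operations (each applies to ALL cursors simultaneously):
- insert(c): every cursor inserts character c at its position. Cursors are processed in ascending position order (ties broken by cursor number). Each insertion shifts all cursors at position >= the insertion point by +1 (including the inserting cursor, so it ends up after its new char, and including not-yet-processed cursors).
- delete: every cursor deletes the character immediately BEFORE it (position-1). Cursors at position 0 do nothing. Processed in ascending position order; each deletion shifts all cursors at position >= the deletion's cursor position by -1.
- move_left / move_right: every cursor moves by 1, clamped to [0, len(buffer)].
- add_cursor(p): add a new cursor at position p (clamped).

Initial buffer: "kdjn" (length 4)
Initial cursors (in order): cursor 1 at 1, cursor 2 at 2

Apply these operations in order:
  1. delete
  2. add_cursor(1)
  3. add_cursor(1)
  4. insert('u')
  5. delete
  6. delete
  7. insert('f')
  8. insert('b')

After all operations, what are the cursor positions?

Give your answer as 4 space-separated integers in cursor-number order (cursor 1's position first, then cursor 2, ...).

After op 1 (delete): buffer="jn" (len 2), cursors c1@0 c2@0, authorship ..
After op 2 (add_cursor(1)): buffer="jn" (len 2), cursors c1@0 c2@0 c3@1, authorship ..
After op 3 (add_cursor(1)): buffer="jn" (len 2), cursors c1@0 c2@0 c3@1 c4@1, authorship ..
After op 4 (insert('u')): buffer="uujuun" (len 6), cursors c1@2 c2@2 c3@5 c4@5, authorship 12.34.
After op 5 (delete): buffer="jn" (len 2), cursors c1@0 c2@0 c3@1 c4@1, authorship ..
After op 6 (delete): buffer="n" (len 1), cursors c1@0 c2@0 c3@0 c4@0, authorship .
After op 7 (insert('f')): buffer="ffffn" (len 5), cursors c1@4 c2@4 c3@4 c4@4, authorship 1234.
After op 8 (insert('b')): buffer="ffffbbbbn" (len 9), cursors c1@8 c2@8 c3@8 c4@8, authorship 12341234.

Answer: 8 8 8 8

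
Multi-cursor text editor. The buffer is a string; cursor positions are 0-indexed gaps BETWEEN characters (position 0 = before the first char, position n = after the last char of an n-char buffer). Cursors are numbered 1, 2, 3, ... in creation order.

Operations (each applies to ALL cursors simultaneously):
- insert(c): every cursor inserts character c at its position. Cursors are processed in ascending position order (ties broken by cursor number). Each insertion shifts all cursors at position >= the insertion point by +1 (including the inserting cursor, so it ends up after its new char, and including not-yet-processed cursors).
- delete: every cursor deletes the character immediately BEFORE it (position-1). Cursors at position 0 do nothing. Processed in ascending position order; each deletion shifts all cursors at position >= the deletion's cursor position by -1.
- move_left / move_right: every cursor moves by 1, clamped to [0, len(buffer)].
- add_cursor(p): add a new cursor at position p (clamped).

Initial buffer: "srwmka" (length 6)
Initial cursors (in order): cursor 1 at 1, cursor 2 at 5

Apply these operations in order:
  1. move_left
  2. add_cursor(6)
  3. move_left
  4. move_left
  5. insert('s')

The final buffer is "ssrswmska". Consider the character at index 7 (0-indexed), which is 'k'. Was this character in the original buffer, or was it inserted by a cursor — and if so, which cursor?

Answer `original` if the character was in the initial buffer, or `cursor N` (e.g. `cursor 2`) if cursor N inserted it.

After op 1 (move_left): buffer="srwmka" (len 6), cursors c1@0 c2@4, authorship ......
After op 2 (add_cursor(6)): buffer="srwmka" (len 6), cursors c1@0 c2@4 c3@6, authorship ......
After op 3 (move_left): buffer="srwmka" (len 6), cursors c1@0 c2@3 c3@5, authorship ......
After op 4 (move_left): buffer="srwmka" (len 6), cursors c1@0 c2@2 c3@4, authorship ......
After op 5 (insert('s')): buffer="ssrswmska" (len 9), cursors c1@1 c2@4 c3@7, authorship 1..2..3..
Authorship (.=original, N=cursor N): 1 . . 2 . . 3 . .
Index 7: author = original

Answer: original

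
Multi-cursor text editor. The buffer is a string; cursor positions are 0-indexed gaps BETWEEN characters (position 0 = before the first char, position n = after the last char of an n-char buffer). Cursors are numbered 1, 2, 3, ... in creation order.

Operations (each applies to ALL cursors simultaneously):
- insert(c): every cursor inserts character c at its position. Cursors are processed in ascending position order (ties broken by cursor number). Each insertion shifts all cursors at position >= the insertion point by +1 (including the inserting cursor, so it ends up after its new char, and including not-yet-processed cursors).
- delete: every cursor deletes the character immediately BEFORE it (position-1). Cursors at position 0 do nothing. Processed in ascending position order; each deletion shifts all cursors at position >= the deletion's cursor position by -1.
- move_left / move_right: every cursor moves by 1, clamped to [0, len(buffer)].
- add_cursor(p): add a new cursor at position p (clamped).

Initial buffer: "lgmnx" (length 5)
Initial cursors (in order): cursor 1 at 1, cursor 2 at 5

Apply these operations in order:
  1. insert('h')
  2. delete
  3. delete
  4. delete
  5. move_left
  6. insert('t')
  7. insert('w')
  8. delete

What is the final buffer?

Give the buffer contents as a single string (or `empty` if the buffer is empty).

Answer: tgtm

Derivation:
After op 1 (insert('h')): buffer="lhgmnxh" (len 7), cursors c1@2 c2@7, authorship .1....2
After op 2 (delete): buffer="lgmnx" (len 5), cursors c1@1 c2@5, authorship .....
After op 3 (delete): buffer="gmn" (len 3), cursors c1@0 c2@3, authorship ...
After op 4 (delete): buffer="gm" (len 2), cursors c1@0 c2@2, authorship ..
After op 5 (move_left): buffer="gm" (len 2), cursors c1@0 c2@1, authorship ..
After op 6 (insert('t')): buffer="tgtm" (len 4), cursors c1@1 c2@3, authorship 1.2.
After op 7 (insert('w')): buffer="twgtwm" (len 6), cursors c1@2 c2@5, authorship 11.22.
After op 8 (delete): buffer="tgtm" (len 4), cursors c1@1 c2@3, authorship 1.2.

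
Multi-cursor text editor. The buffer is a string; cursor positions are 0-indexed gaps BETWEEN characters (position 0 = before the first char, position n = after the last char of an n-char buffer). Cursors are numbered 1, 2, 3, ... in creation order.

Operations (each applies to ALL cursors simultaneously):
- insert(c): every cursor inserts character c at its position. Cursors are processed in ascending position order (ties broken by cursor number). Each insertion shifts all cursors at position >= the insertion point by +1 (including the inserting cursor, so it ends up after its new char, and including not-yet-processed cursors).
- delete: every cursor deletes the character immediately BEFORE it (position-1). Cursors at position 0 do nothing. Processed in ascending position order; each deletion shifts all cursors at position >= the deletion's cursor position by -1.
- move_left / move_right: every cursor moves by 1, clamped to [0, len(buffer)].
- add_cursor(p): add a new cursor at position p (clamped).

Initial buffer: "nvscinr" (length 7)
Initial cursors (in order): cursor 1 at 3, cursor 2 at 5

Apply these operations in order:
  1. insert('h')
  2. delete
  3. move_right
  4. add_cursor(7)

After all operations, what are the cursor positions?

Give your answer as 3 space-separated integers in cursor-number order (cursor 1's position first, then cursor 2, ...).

Answer: 4 6 7

Derivation:
After op 1 (insert('h')): buffer="nvshcihnr" (len 9), cursors c1@4 c2@7, authorship ...1..2..
After op 2 (delete): buffer="nvscinr" (len 7), cursors c1@3 c2@5, authorship .......
After op 3 (move_right): buffer="nvscinr" (len 7), cursors c1@4 c2@6, authorship .......
After op 4 (add_cursor(7)): buffer="nvscinr" (len 7), cursors c1@4 c2@6 c3@7, authorship .......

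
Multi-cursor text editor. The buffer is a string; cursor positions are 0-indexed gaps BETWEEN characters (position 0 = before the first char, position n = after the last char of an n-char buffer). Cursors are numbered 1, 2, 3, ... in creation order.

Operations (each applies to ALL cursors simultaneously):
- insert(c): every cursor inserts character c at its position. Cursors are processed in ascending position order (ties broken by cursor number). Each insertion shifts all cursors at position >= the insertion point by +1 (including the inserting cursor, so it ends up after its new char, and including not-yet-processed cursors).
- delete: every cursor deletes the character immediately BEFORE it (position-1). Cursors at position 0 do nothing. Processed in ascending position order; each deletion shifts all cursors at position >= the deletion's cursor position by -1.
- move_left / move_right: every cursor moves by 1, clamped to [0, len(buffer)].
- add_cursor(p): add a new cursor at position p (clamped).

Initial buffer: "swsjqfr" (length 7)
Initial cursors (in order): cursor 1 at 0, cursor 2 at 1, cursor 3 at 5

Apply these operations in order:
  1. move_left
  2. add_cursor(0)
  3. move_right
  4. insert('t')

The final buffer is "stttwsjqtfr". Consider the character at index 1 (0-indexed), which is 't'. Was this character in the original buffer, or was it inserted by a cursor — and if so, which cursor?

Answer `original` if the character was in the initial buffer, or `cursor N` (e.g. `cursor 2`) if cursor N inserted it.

Answer: cursor 1

Derivation:
After op 1 (move_left): buffer="swsjqfr" (len 7), cursors c1@0 c2@0 c3@4, authorship .......
After op 2 (add_cursor(0)): buffer="swsjqfr" (len 7), cursors c1@0 c2@0 c4@0 c3@4, authorship .......
After op 3 (move_right): buffer="swsjqfr" (len 7), cursors c1@1 c2@1 c4@1 c3@5, authorship .......
After op 4 (insert('t')): buffer="stttwsjqtfr" (len 11), cursors c1@4 c2@4 c4@4 c3@9, authorship .124....3..
Authorship (.=original, N=cursor N): . 1 2 4 . . . . 3 . .
Index 1: author = 1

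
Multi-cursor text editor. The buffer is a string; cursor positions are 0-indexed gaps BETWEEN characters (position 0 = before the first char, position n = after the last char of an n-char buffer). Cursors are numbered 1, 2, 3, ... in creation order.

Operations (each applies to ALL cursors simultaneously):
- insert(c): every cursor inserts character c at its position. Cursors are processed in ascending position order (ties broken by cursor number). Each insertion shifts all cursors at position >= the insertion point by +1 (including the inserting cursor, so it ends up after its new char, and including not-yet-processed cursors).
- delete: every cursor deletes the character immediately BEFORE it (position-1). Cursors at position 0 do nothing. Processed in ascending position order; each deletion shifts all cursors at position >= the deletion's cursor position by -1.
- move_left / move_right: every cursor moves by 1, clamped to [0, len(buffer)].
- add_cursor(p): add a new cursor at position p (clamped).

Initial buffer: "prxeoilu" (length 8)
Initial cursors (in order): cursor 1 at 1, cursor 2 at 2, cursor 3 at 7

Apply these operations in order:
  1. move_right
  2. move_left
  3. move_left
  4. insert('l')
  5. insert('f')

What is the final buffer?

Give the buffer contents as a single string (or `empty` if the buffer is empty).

Answer: lfplfrxeoilflu

Derivation:
After op 1 (move_right): buffer="prxeoilu" (len 8), cursors c1@2 c2@3 c3@8, authorship ........
After op 2 (move_left): buffer="prxeoilu" (len 8), cursors c1@1 c2@2 c3@7, authorship ........
After op 3 (move_left): buffer="prxeoilu" (len 8), cursors c1@0 c2@1 c3@6, authorship ........
After op 4 (insert('l')): buffer="lplrxeoillu" (len 11), cursors c1@1 c2@3 c3@9, authorship 1.2.....3..
After op 5 (insert('f')): buffer="lfplfrxeoilflu" (len 14), cursors c1@2 c2@5 c3@12, authorship 11.22.....33..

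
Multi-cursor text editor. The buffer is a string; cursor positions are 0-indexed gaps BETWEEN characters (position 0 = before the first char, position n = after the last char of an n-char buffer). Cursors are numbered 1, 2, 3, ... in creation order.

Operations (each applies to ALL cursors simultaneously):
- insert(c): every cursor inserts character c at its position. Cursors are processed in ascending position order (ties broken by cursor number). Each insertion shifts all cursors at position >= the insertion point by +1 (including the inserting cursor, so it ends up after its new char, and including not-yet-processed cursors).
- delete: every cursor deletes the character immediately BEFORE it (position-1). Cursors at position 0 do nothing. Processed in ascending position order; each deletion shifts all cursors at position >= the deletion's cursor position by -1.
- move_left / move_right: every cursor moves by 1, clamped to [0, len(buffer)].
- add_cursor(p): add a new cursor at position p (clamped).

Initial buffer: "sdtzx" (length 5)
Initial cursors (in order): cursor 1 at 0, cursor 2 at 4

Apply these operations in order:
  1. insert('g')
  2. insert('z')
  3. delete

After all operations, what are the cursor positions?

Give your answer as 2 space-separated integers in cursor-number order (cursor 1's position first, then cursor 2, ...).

After op 1 (insert('g')): buffer="gsdtzgx" (len 7), cursors c1@1 c2@6, authorship 1....2.
After op 2 (insert('z')): buffer="gzsdtzgzx" (len 9), cursors c1@2 c2@8, authorship 11....22.
After op 3 (delete): buffer="gsdtzgx" (len 7), cursors c1@1 c2@6, authorship 1....2.

Answer: 1 6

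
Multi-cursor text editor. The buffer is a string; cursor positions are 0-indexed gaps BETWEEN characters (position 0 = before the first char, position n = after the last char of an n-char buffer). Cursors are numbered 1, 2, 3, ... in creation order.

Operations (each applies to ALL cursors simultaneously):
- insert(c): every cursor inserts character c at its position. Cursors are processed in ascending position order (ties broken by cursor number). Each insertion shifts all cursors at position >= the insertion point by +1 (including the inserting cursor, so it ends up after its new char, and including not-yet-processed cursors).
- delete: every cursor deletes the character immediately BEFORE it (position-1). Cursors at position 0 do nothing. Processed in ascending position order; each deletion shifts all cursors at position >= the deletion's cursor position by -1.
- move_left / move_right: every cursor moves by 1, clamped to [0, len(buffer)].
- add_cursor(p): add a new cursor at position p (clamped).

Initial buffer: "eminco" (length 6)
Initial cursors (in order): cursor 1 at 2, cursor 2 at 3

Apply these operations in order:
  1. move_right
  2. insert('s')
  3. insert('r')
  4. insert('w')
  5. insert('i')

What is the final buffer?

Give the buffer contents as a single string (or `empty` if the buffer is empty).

After op 1 (move_right): buffer="eminco" (len 6), cursors c1@3 c2@4, authorship ......
After op 2 (insert('s')): buffer="emisnsco" (len 8), cursors c1@4 c2@6, authorship ...1.2..
After op 3 (insert('r')): buffer="emisrnsrco" (len 10), cursors c1@5 c2@8, authorship ...11.22..
After op 4 (insert('w')): buffer="emisrwnsrwco" (len 12), cursors c1@6 c2@10, authorship ...111.222..
After op 5 (insert('i')): buffer="emisrwinsrwico" (len 14), cursors c1@7 c2@12, authorship ...1111.2222..

Answer: emisrwinsrwico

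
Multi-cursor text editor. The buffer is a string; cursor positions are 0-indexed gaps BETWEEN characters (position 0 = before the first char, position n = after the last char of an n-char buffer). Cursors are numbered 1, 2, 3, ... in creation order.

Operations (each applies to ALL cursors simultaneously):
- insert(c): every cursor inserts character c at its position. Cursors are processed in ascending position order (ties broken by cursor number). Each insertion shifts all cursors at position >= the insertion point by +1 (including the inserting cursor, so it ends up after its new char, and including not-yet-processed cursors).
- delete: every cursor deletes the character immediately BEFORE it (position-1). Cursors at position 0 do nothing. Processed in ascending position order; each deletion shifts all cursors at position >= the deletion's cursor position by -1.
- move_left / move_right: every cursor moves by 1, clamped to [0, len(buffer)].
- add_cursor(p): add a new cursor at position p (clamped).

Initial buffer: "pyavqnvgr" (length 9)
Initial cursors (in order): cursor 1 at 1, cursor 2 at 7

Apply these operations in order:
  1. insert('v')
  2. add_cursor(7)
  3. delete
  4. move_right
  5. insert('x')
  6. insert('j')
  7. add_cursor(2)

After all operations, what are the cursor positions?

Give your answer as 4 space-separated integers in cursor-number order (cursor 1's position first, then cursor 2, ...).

Answer: 4 13 10 2

Derivation:
After op 1 (insert('v')): buffer="pvyavqnvvgr" (len 11), cursors c1@2 c2@9, authorship .1......2..
After op 2 (add_cursor(7)): buffer="pvyavqnvvgr" (len 11), cursors c1@2 c3@7 c2@9, authorship .1......2..
After op 3 (delete): buffer="pyavqvgr" (len 8), cursors c1@1 c3@5 c2@6, authorship ........
After op 4 (move_right): buffer="pyavqvgr" (len 8), cursors c1@2 c3@6 c2@7, authorship ........
After op 5 (insert('x')): buffer="pyxavqvxgxr" (len 11), cursors c1@3 c3@8 c2@10, authorship ..1....3.2.
After op 6 (insert('j')): buffer="pyxjavqvxjgxjr" (len 14), cursors c1@4 c3@10 c2@13, authorship ..11....33.22.
After op 7 (add_cursor(2)): buffer="pyxjavqvxjgxjr" (len 14), cursors c4@2 c1@4 c3@10 c2@13, authorship ..11....33.22.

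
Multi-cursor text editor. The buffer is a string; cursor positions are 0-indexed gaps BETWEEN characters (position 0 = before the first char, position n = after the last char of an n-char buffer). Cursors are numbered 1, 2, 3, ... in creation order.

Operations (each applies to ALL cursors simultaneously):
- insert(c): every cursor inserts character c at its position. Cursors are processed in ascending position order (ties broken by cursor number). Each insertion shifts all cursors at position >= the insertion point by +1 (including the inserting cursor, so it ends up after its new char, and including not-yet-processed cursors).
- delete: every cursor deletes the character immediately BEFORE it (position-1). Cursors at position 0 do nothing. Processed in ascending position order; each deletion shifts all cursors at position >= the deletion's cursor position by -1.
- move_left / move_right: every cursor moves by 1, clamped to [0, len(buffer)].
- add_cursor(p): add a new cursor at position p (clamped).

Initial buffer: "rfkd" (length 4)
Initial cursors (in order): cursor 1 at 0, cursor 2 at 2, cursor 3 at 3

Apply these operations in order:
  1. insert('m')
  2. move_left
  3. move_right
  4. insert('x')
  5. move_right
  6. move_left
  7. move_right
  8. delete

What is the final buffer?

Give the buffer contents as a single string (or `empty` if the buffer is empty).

After op 1 (insert('m')): buffer="mrfmkmd" (len 7), cursors c1@1 c2@4 c3@6, authorship 1..2.3.
After op 2 (move_left): buffer="mrfmkmd" (len 7), cursors c1@0 c2@3 c3@5, authorship 1..2.3.
After op 3 (move_right): buffer="mrfmkmd" (len 7), cursors c1@1 c2@4 c3@6, authorship 1..2.3.
After op 4 (insert('x')): buffer="mxrfmxkmxd" (len 10), cursors c1@2 c2@6 c3@9, authorship 11..22.33.
After op 5 (move_right): buffer="mxrfmxkmxd" (len 10), cursors c1@3 c2@7 c3@10, authorship 11..22.33.
After op 6 (move_left): buffer="mxrfmxkmxd" (len 10), cursors c1@2 c2@6 c3@9, authorship 11..22.33.
After op 7 (move_right): buffer="mxrfmxkmxd" (len 10), cursors c1@3 c2@7 c3@10, authorship 11..22.33.
After op 8 (delete): buffer="mxfmxmx" (len 7), cursors c1@2 c2@5 c3@7, authorship 11.2233

Answer: mxfmxmx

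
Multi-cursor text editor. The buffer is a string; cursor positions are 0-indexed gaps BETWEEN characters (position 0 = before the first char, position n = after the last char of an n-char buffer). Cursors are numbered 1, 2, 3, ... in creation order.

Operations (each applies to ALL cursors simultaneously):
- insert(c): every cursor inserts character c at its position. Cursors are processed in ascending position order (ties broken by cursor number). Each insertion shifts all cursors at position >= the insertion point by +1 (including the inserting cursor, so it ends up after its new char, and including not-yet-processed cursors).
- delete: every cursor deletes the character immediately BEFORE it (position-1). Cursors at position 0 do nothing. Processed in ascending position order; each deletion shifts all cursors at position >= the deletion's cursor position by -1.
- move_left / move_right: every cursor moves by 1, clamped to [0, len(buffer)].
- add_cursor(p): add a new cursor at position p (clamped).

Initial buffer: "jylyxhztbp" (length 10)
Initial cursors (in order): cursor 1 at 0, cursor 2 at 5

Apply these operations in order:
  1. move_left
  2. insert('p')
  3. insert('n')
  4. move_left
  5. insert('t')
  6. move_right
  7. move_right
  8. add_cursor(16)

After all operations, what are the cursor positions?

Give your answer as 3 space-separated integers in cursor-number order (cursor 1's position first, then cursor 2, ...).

Answer: 4 11 16

Derivation:
After op 1 (move_left): buffer="jylyxhztbp" (len 10), cursors c1@0 c2@4, authorship ..........
After op 2 (insert('p')): buffer="pjylypxhztbp" (len 12), cursors c1@1 c2@6, authorship 1....2......
After op 3 (insert('n')): buffer="pnjylypnxhztbp" (len 14), cursors c1@2 c2@8, authorship 11....22......
After op 4 (move_left): buffer="pnjylypnxhztbp" (len 14), cursors c1@1 c2@7, authorship 11....22......
After op 5 (insert('t')): buffer="ptnjylyptnxhztbp" (len 16), cursors c1@2 c2@9, authorship 111....222......
After op 6 (move_right): buffer="ptnjylyptnxhztbp" (len 16), cursors c1@3 c2@10, authorship 111....222......
After op 7 (move_right): buffer="ptnjylyptnxhztbp" (len 16), cursors c1@4 c2@11, authorship 111....222......
After op 8 (add_cursor(16)): buffer="ptnjylyptnxhztbp" (len 16), cursors c1@4 c2@11 c3@16, authorship 111....222......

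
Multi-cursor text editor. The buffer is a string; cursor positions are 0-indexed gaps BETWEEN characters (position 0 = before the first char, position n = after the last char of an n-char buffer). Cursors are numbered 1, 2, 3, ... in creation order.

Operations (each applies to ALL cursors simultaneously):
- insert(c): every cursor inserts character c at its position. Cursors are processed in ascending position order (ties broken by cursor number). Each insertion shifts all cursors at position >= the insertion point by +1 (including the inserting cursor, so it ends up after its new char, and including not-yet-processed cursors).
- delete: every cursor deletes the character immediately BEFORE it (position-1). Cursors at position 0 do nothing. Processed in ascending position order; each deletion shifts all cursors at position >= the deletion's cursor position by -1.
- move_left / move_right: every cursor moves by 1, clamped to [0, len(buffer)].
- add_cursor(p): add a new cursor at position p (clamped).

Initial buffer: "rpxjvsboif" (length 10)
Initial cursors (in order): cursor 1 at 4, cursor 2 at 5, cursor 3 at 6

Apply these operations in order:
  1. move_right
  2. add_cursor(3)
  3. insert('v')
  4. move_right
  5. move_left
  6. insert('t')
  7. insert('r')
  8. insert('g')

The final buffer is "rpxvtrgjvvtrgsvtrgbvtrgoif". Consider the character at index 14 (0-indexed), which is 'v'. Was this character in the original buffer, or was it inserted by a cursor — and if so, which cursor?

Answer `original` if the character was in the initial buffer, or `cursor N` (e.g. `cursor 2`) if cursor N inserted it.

Answer: cursor 2

Derivation:
After op 1 (move_right): buffer="rpxjvsboif" (len 10), cursors c1@5 c2@6 c3@7, authorship ..........
After op 2 (add_cursor(3)): buffer="rpxjvsboif" (len 10), cursors c4@3 c1@5 c2@6 c3@7, authorship ..........
After op 3 (insert('v')): buffer="rpxvjvvsvbvoif" (len 14), cursors c4@4 c1@7 c2@9 c3@11, authorship ...4..1.2.3...
After op 4 (move_right): buffer="rpxvjvvsvbvoif" (len 14), cursors c4@5 c1@8 c2@10 c3@12, authorship ...4..1.2.3...
After op 5 (move_left): buffer="rpxvjvvsvbvoif" (len 14), cursors c4@4 c1@7 c2@9 c3@11, authorship ...4..1.2.3...
After op 6 (insert('t')): buffer="rpxvtjvvtsvtbvtoif" (len 18), cursors c4@5 c1@9 c2@12 c3@15, authorship ...44..11.22.33...
After op 7 (insert('r')): buffer="rpxvtrjvvtrsvtrbvtroif" (len 22), cursors c4@6 c1@11 c2@15 c3@19, authorship ...444..111.222.333...
After op 8 (insert('g')): buffer="rpxvtrgjvvtrgsvtrgbvtrgoif" (len 26), cursors c4@7 c1@13 c2@18 c3@23, authorship ...4444..1111.2222.3333...
Authorship (.=original, N=cursor N): . . . 4 4 4 4 . . 1 1 1 1 . 2 2 2 2 . 3 3 3 3 . . .
Index 14: author = 2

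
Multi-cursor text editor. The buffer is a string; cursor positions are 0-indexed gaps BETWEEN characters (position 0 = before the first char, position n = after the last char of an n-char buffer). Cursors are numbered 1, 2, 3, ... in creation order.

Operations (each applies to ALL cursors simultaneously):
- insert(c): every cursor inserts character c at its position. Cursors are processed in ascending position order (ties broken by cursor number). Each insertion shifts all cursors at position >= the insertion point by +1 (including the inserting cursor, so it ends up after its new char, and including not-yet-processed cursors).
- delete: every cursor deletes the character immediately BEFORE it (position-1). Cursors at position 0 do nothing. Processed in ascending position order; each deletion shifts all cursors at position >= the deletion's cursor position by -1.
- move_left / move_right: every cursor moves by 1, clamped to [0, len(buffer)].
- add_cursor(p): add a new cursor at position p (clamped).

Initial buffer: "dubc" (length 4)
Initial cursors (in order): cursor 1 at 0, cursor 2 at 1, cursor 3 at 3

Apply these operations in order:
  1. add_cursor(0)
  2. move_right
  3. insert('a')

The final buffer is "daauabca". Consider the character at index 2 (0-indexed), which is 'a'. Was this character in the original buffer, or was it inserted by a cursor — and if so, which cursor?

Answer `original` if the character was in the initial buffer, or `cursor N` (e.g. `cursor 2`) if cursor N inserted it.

After op 1 (add_cursor(0)): buffer="dubc" (len 4), cursors c1@0 c4@0 c2@1 c3@3, authorship ....
After op 2 (move_right): buffer="dubc" (len 4), cursors c1@1 c4@1 c2@2 c3@4, authorship ....
After op 3 (insert('a')): buffer="daauabca" (len 8), cursors c1@3 c4@3 c2@5 c3@8, authorship .14.2..3
Authorship (.=original, N=cursor N): . 1 4 . 2 . . 3
Index 2: author = 4

Answer: cursor 4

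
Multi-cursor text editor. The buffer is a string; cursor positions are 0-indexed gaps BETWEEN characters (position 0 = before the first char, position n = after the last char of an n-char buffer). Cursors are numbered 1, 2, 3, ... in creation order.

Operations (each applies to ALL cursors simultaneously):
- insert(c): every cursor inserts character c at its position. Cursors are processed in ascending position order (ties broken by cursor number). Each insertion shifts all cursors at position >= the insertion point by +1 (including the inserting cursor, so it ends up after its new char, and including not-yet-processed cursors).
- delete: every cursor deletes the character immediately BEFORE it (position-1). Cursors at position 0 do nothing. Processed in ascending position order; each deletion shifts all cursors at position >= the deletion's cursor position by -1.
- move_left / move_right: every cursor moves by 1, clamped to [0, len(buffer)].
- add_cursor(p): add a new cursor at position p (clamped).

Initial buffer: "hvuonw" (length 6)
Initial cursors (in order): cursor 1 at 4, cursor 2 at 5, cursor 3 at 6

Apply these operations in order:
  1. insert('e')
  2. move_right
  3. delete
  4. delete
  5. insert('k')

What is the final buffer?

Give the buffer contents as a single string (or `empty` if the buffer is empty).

Answer: hvukkk

Derivation:
After op 1 (insert('e')): buffer="hvuoenewe" (len 9), cursors c1@5 c2@7 c3@9, authorship ....1.2.3
After op 2 (move_right): buffer="hvuoenewe" (len 9), cursors c1@6 c2@8 c3@9, authorship ....1.2.3
After op 3 (delete): buffer="hvuoee" (len 6), cursors c1@5 c2@6 c3@6, authorship ....12
After op 4 (delete): buffer="hvu" (len 3), cursors c1@3 c2@3 c3@3, authorship ...
After op 5 (insert('k')): buffer="hvukkk" (len 6), cursors c1@6 c2@6 c3@6, authorship ...123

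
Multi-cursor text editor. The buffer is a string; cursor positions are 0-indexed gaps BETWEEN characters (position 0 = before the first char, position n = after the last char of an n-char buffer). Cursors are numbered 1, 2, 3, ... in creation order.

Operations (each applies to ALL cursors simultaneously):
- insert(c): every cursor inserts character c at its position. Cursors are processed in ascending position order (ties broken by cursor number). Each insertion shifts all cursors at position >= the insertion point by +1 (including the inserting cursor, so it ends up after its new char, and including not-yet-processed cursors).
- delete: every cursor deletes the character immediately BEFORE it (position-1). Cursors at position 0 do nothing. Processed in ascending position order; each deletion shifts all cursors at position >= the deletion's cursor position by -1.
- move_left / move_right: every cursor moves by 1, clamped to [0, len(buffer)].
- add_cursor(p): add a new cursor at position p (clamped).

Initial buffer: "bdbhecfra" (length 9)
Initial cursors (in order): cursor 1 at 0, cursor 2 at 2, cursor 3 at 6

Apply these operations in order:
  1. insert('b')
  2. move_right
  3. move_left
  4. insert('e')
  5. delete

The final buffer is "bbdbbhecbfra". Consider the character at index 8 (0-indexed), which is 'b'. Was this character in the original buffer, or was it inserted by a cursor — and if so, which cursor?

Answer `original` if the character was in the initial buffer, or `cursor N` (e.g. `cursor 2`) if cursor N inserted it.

After op 1 (insert('b')): buffer="bbdbbhecbfra" (len 12), cursors c1@1 c2@4 c3@9, authorship 1..2....3...
After op 2 (move_right): buffer="bbdbbhecbfra" (len 12), cursors c1@2 c2@5 c3@10, authorship 1..2....3...
After op 3 (move_left): buffer="bbdbbhecbfra" (len 12), cursors c1@1 c2@4 c3@9, authorship 1..2....3...
After op 4 (insert('e')): buffer="bebdbebhecbefra" (len 15), cursors c1@2 c2@6 c3@12, authorship 11..22....33...
After op 5 (delete): buffer="bbdbbhecbfra" (len 12), cursors c1@1 c2@4 c3@9, authorship 1..2....3...
Authorship (.=original, N=cursor N): 1 . . 2 . . . . 3 . . .
Index 8: author = 3

Answer: cursor 3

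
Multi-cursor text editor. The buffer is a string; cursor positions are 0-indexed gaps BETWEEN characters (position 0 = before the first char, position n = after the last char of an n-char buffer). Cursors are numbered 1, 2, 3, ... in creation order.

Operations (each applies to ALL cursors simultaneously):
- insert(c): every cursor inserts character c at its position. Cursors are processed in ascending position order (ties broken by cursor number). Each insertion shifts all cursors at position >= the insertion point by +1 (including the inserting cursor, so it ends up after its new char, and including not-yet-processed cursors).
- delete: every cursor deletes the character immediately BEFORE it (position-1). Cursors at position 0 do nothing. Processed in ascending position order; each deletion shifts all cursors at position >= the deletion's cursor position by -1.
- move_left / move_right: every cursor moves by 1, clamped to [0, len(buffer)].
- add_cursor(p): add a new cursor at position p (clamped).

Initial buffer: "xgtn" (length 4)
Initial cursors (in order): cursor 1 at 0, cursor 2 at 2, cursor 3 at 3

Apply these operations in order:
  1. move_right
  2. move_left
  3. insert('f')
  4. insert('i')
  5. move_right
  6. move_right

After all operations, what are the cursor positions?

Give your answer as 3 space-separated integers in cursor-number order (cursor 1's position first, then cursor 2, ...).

After op 1 (move_right): buffer="xgtn" (len 4), cursors c1@1 c2@3 c3@4, authorship ....
After op 2 (move_left): buffer="xgtn" (len 4), cursors c1@0 c2@2 c3@3, authorship ....
After op 3 (insert('f')): buffer="fxgftfn" (len 7), cursors c1@1 c2@4 c3@6, authorship 1..2.3.
After op 4 (insert('i')): buffer="fixgfitfin" (len 10), cursors c1@2 c2@6 c3@9, authorship 11..22.33.
After op 5 (move_right): buffer="fixgfitfin" (len 10), cursors c1@3 c2@7 c3@10, authorship 11..22.33.
After op 6 (move_right): buffer="fixgfitfin" (len 10), cursors c1@4 c2@8 c3@10, authorship 11..22.33.

Answer: 4 8 10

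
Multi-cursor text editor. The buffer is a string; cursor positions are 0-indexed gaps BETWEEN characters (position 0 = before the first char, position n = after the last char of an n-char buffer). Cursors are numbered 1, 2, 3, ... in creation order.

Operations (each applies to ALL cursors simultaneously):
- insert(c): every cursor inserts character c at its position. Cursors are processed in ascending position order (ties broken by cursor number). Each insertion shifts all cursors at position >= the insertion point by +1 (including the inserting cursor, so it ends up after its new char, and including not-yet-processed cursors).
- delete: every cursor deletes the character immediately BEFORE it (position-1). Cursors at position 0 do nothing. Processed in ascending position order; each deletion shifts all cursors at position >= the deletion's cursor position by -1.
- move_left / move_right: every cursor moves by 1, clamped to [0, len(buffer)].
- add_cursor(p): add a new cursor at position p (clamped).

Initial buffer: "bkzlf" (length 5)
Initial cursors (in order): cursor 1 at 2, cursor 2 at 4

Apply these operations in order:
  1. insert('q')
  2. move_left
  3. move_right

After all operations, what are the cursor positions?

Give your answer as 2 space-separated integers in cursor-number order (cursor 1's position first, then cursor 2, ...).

After op 1 (insert('q')): buffer="bkqzlqf" (len 7), cursors c1@3 c2@6, authorship ..1..2.
After op 2 (move_left): buffer="bkqzlqf" (len 7), cursors c1@2 c2@5, authorship ..1..2.
After op 3 (move_right): buffer="bkqzlqf" (len 7), cursors c1@3 c2@6, authorship ..1..2.

Answer: 3 6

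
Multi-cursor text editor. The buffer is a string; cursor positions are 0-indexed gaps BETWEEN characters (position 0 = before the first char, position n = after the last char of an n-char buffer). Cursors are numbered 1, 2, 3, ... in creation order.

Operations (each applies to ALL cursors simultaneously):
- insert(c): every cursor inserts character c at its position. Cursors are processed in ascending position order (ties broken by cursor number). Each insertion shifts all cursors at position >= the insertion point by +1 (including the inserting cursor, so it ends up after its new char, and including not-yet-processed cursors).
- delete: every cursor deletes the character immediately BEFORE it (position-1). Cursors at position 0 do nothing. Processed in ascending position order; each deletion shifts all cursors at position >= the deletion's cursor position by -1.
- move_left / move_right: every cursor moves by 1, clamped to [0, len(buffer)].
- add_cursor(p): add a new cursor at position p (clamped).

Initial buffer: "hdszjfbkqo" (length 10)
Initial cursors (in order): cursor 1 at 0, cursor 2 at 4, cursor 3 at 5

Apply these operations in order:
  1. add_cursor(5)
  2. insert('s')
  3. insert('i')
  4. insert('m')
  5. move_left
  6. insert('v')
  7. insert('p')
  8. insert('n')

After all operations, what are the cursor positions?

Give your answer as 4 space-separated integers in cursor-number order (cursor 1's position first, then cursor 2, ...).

After op 1 (add_cursor(5)): buffer="hdszjfbkqo" (len 10), cursors c1@0 c2@4 c3@5 c4@5, authorship ..........
After op 2 (insert('s')): buffer="shdszsjssfbkqo" (len 14), cursors c1@1 c2@6 c3@9 c4@9, authorship 1....2.34.....
After op 3 (insert('i')): buffer="sihdszsijssiifbkqo" (len 18), cursors c1@2 c2@8 c3@13 c4@13, authorship 11....22.3434.....
After op 4 (insert('m')): buffer="simhdszsimjssiimmfbkqo" (len 22), cursors c1@3 c2@10 c3@17 c4@17, authorship 111....222.343434.....
After op 5 (move_left): buffer="simhdszsimjssiimmfbkqo" (len 22), cursors c1@2 c2@9 c3@16 c4@16, authorship 111....222.343434.....
After op 6 (insert('v')): buffer="sivmhdszsivmjssiimvvmfbkqo" (len 26), cursors c1@3 c2@11 c3@20 c4@20, authorship 1111....2222.34343344.....
After op 7 (insert('p')): buffer="sivpmhdszsivpmjssiimvvppmfbkqo" (len 30), cursors c1@4 c2@13 c3@24 c4@24, authorship 11111....22222.3434334344.....
After op 8 (insert('n')): buffer="sivpnmhdszsivpnmjssiimvvppnnmfbkqo" (len 34), cursors c1@5 c2@15 c3@28 c4@28, authorship 111111....222222.343433434344.....

Answer: 5 15 28 28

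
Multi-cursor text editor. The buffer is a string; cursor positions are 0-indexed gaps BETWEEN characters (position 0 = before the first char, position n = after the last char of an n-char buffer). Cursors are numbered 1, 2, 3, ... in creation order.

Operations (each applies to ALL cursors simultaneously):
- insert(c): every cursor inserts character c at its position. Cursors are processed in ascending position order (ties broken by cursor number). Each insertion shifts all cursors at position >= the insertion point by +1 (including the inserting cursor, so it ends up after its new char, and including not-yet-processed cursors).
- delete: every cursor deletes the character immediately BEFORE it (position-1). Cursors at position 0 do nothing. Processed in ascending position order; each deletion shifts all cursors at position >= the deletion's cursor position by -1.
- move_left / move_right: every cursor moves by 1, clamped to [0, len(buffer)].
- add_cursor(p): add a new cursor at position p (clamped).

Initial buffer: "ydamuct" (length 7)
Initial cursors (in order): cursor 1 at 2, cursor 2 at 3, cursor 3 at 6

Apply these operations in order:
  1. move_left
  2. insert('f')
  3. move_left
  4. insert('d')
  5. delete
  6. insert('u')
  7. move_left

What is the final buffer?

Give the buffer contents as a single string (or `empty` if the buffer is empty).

Answer: yufdufamuufct

Derivation:
After op 1 (move_left): buffer="ydamuct" (len 7), cursors c1@1 c2@2 c3@5, authorship .......
After op 2 (insert('f')): buffer="yfdfamufct" (len 10), cursors c1@2 c2@4 c3@8, authorship .1.2...3..
After op 3 (move_left): buffer="yfdfamufct" (len 10), cursors c1@1 c2@3 c3@7, authorship .1.2...3..
After op 4 (insert('d')): buffer="ydfddfamudfct" (len 13), cursors c1@2 c2@5 c3@10, authorship .11.22...33..
After op 5 (delete): buffer="yfdfamufct" (len 10), cursors c1@1 c2@3 c3@7, authorship .1.2...3..
After op 6 (insert('u')): buffer="yufdufamuufct" (len 13), cursors c1@2 c2@5 c3@10, authorship .11.22...33..
After op 7 (move_left): buffer="yufdufamuufct" (len 13), cursors c1@1 c2@4 c3@9, authorship .11.22...33..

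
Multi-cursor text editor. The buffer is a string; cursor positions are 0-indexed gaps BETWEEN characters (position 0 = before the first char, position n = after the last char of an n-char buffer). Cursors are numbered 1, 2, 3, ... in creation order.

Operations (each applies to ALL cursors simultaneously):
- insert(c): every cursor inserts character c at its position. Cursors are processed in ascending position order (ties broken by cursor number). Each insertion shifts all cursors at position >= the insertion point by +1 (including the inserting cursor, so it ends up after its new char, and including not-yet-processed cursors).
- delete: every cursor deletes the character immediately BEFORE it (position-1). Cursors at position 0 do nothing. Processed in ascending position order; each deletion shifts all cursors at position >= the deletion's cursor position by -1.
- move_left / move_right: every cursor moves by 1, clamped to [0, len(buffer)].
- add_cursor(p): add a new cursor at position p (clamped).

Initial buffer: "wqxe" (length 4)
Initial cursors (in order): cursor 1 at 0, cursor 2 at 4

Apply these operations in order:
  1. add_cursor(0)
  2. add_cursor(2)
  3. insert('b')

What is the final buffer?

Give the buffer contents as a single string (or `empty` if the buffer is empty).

After op 1 (add_cursor(0)): buffer="wqxe" (len 4), cursors c1@0 c3@0 c2@4, authorship ....
After op 2 (add_cursor(2)): buffer="wqxe" (len 4), cursors c1@0 c3@0 c4@2 c2@4, authorship ....
After op 3 (insert('b')): buffer="bbwqbxeb" (len 8), cursors c1@2 c3@2 c4@5 c2@8, authorship 13..4..2

Answer: bbwqbxeb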